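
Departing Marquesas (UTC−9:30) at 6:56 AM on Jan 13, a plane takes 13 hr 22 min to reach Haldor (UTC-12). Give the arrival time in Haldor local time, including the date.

5:48 PM on January 13

Haldor is 2:30 behind Marquesas.
After 13 hours 22 minutes it is 8:18 PM in Marquesas.
Shift by the zone difference: 8:18 PM − 2:30 = 5:48 PM on Jan 13 in Haldor.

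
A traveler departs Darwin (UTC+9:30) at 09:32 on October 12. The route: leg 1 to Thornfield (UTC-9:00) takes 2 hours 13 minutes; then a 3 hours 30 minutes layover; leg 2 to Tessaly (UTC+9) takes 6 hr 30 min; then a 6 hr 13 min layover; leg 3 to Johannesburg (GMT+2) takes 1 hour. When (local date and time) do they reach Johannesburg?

Convert departure to UTC: 09:32 − 9:30 = 00:02 UTC on Oct 12.
Add 2 hours and 13 minutes leg 1 → 02:15 UTC.
Add 3 hours 30 minutes layover in Thornfield → 05:45 UTC.
Add 6 hours 30 minutes leg 2 → 12:15 UTC.
Add 6 hours and 13 minutes layover in Tessaly → 18:28 UTC.
Add 1 hour leg 3 → 19:28 UTC.
Johannesburg is UTC+2:00, so local arrival = 19:28 + 2:00 = 21:28 on Oct 12.

21:28 on October 12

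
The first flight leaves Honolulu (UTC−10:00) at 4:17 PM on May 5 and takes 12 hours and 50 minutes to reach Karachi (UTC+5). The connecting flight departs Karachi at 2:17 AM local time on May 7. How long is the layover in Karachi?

6 hours 10 minutes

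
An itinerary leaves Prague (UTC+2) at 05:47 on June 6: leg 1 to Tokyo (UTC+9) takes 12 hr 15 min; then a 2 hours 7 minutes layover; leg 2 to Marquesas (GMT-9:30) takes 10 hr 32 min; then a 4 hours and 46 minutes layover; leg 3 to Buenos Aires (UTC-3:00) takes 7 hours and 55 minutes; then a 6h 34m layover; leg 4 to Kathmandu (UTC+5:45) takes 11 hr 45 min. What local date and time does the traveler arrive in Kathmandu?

Convert departure to UTC: 05:47 − 2:00 = 03:47 UTC on Jun 6.
Add 12 hours 15 minutes leg 1 → 16:02 UTC.
Add 2 hours and 7 minutes layover in Tokyo → 18:09 UTC.
Add 10 hours and 32 minutes leg 2 → 04:41 UTC (Jun 7).
Add 4 hours 46 minutes layover in Marquesas → 09:27 UTC.
Add 7 hours 55 minutes leg 3 → 17:22 UTC.
Add 6 hours 34 minutes layover in Buenos Aires → 23:56 UTC.
Add 11 hours 45 minutes leg 4 → 11:41 UTC (Jun 8).
Kathmandu is UTC+5:45, so local arrival = 11:41 + 5:45 = 17:26 on Jun 8.

17:26 on June 8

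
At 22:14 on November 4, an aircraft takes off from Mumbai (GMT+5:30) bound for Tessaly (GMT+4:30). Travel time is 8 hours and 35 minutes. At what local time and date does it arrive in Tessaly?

05:49 on November 5

Tessaly is 1:00 behind Mumbai.
After 8 hours 35 minutes it is 06:49 (Nov 5) in Mumbai.
Shift by the zone difference: 06:49 − 1:00 = 05:49 on Nov 5 in Tessaly.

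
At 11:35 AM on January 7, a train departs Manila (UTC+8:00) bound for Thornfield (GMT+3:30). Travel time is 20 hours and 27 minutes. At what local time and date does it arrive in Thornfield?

Convert departure to UTC: 11:35 AM − 8:00 = 3:35 AM UTC on Jan 7.
Add 20 hours and 27 minutes travel time → 12:02 AM UTC (Jan 8).
Thornfield is UTC+3:30, so local arrival = 12:02 AM + 3:30 = 3:32 AM on Jan 8.

3:32 AM on Jan 8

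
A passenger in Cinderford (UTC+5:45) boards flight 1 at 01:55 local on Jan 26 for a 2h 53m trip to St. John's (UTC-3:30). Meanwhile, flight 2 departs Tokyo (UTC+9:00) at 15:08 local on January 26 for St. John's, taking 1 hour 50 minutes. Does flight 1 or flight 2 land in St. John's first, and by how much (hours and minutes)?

Flight 1 in UTC: 01:55 − 5:45 = 20:10 on Jan 25.
+2 hours 53 minutes → arrive 23:03 UTC on Jan 25.
Flight 2 in UTC: 15:08 − 9:00 = 06:08 on Jan 26.
+1 hour and 50 minutes → arrive 07:58 UTC on Jan 26.
Flight 1 lands earlier by 8 hours 55 minutes.

the first, by 8 hours 55 minutes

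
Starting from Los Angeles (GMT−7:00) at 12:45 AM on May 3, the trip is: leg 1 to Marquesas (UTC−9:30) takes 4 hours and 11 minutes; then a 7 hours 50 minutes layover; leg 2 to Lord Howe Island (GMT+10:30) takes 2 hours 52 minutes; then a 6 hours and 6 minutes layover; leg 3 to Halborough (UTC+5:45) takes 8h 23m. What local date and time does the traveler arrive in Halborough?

6:52 PM on May 4

Convert departure to UTC: 12:45 AM + 7:00 = 7:45 AM UTC on May 3.
Add 4 hours 11 minutes leg 1 → 11:56 AM UTC.
Add 7 hours and 50 minutes layover in Marquesas → 7:46 PM UTC.
Add 2 hours 52 minutes leg 2 → 10:38 PM UTC.
Add 6 hours 6 minutes layover in Lord Howe Island → 4:44 AM UTC (May 4).
Add 8 hours and 23 minutes leg 3 → 1:07 PM UTC.
Halborough is UTC+5:45, so local arrival = 1:07 PM + 5:45 = 6:52 PM on May 4.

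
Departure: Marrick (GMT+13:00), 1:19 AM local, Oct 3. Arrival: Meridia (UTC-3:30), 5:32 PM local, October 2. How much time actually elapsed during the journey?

8 hours 43 minutes

Departure in UTC: 1:19 AM − 13:00 = 12:19 PM on Oct 2.
Arrival in UTC: 5:32 PM + 3:30 = 9:02 PM on Oct 2.
Elapsed = 9:02 PM − 12:19 PM = 8 hours 43 minutes.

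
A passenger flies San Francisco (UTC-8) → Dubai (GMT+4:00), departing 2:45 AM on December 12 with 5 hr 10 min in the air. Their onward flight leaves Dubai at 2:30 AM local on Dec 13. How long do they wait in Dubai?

Convert departure to UTC: 2:45 AM + 8:00 = 10:45 AM UTC on Dec 12.
Add 5 hours 10 minutes flight time → 3:55 PM UTC.
Dubai is UTC+4:00, so local arrival = 3:55 PM + 4:00 = 7:55 PM on Dec 12.
Layover = 2:30 AM − 7:55 PM (+1 day) = 6 hours 35 minutes.

6 hours 35 minutes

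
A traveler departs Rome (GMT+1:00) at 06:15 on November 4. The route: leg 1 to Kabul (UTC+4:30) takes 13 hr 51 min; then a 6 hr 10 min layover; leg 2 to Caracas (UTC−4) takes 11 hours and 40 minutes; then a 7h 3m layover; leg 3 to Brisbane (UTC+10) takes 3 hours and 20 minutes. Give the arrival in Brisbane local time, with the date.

09:19 on November 6

Convert departure to UTC: 06:15 − 1:00 = 05:15 UTC on Nov 4.
Add 13 hours and 51 minutes leg 1 → 19:06 UTC.
Add 6 hours and 10 minutes layover in Kabul → 01:16 UTC (Nov 5).
Add 11 hours and 40 minutes leg 2 → 12:56 UTC.
Add 7 hours and 3 minutes layover in Caracas → 19:59 UTC.
Add 3 hours and 20 minutes leg 3 → 23:19 UTC.
Brisbane is UTC+10:00, so local arrival = 23:19 + 10:00 = 09:19 on Nov 6.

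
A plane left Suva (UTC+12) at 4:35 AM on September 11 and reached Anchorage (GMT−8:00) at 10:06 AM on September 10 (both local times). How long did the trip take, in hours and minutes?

1 hour 31 minutes

Departure in UTC: 4:35 AM − 12:00 = 4:35 PM on Sep 10.
Arrival in UTC: 10:06 AM + 8:00 = 6:06 PM on Sep 10.
Elapsed = 6:06 PM − 4:35 PM = 1 hour 31 minutes.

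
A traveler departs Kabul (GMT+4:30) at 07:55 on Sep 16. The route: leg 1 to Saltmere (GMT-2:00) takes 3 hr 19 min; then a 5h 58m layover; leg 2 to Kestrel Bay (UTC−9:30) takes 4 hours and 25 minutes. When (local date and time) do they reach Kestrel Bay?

07:37 on September 16

Convert departure to UTC: 07:55 − 4:30 = 03:25 UTC on Sep 16.
Add 3 hours 19 minutes leg 1 → 06:44 UTC.
Add 5 hours and 58 minutes layover in Saltmere → 12:42 UTC.
Add 4 hours and 25 minutes leg 2 → 17:07 UTC.
Kestrel Bay is UTC−9:30, so local arrival = 17:07 − 9:30 = 07:37 on Sep 16.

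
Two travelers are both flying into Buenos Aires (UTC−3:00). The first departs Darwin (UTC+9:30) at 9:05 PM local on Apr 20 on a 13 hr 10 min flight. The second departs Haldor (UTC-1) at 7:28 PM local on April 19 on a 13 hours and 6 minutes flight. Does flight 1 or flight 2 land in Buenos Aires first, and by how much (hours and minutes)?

Flight 1 in UTC: 9:05 PM − 9:30 = 11:35 AM on Apr 20.
+13 hours 10 minutes → arrive 12:45 AM UTC on Apr 21.
Flight 2 in UTC: 7:28 PM + 1:00 = 8:28 PM on Apr 19.
+13 hours and 6 minutes → arrive 9:34 AM UTC on Apr 20.
Flight 2 lands earlier by 15 hours 11 minutes.

the second, by 15 hours 11 minutes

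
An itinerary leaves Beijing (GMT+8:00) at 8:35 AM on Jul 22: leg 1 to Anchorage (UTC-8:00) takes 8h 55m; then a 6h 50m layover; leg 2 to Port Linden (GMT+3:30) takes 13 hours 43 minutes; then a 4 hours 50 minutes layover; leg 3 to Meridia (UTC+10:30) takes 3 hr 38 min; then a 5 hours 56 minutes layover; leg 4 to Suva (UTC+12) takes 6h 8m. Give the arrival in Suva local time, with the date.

Convert departure to UTC: 8:35 AM − 8:00 = 12:35 AM UTC on Jul 22.
Add 8 hours 55 minutes leg 1 → 9:30 AM UTC.
Add 6 hours 50 minutes layover in Anchorage → 4:20 PM UTC.
Add 13 hours and 43 minutes leg 2 → 6:03 AM UTC (Jul 23).
Add 4 hours 50 minutes layover in Port Linden → 10:53 AM UTC.
Add 3 hours and 38 minutes leg 3 → 2:31 PM UTC.
Add 5 hours 56 minutes layover in Meridia → 8:27 PM UTC.
Add 6 hours 8 minutes leg 4 → 2:35 AM UTC (Jul 24).
Suva is UTC+12:00, so local arrival = 2:35 AM + 12:00 = 2:35 PM on Jul 24.

2:35 PM on Jul 24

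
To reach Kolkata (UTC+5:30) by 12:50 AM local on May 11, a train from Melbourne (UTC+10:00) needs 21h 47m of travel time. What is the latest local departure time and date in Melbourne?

Target arrival in UTC: 12:50 AM − 5:30 = 7:20 PM on May 10.
Subtract 21 hours 47 minutes → departure 9:33 PM UTC on May 9.
Melbourne is UTC+10:00: 9:33 PM + 10:00 = 7:33 AM on May 10.

7:33 AM on May 10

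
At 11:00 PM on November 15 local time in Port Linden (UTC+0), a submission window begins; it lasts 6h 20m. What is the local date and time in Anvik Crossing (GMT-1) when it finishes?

4:20 AM on November 16

Anvik Crossing is 1:00 behind Port Linden.
After 6 hours and 20 minutes it is 5:20 AM (Nov 16) in Port Linden.
Shift by the zone difference: 5:20 AM − 1:00 = 4:20 AM on Nov 16 in Anvik Crossing.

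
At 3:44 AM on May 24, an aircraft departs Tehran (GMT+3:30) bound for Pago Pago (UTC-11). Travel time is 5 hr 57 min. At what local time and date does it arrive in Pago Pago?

7:11 PM on May 23

Pago Pago is 14:30 behind Tehran.
After 5 hours and 57 minutes it is 9:41 AM in Tehran.
Shift by the zone difference: 9:41 AM − 14:30 = 7:11 PM on May 23 in Pago Pago.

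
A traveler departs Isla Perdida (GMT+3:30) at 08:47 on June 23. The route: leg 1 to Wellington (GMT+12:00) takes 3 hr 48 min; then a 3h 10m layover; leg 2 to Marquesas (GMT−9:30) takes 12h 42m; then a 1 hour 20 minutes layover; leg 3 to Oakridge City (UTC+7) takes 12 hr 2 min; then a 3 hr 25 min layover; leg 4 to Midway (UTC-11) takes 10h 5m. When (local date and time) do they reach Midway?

Convert departure to UTC: 08:47 − 3:30 = 05:17 UTC on Jun 23.
Add 3 hours and 48 minutes leg 1 → 09:05 UTC.
Add 3 hours and 10 minutes layover in Wellington → 12:15 UTC.
Add 12 hours 42 minutes leg 2 → 00:57 UTC (Jun 24).
Add 1 hour 20 minutes layover in Marquesas → 02:17 UTC.
Add 12 hours and 2 minutes leg 3 → 14:19 UTC.
Add 3 hours and 25 minutes layover in Oakridge City → 17:44 UTC.
Add 10 hours and 5 minutes leg 4 → 03:49 UTC (Jun 25).
Midway is UTC−11:00, so local arrival = 03:49 − 11:00 = 16:49 on Jun 24.

16:49 on June 24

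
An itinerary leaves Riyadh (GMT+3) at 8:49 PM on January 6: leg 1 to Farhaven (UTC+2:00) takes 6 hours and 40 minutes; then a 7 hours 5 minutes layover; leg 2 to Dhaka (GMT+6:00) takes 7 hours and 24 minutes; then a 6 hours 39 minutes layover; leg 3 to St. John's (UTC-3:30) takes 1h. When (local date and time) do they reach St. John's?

7:07 PM on Jan 7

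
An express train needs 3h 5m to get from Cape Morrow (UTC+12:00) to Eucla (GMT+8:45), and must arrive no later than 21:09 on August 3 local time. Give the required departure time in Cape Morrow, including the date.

21:19 on August 3

Target arrival in UTC: 21:09 − 8:45 = 12:24 on Aug 3.
Subtract 3 hours 5 minutes → departure 09:19 UTC on Aug 3.
Cape Morrow is UTC+12:00: 09:19 + 12:00 = 21:19 on Aug 3.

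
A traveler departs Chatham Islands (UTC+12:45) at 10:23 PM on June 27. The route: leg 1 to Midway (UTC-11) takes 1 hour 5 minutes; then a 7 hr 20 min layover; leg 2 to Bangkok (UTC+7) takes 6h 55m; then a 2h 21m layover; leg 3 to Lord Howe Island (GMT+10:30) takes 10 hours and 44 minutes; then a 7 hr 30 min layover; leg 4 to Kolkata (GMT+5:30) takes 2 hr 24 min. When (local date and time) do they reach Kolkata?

5:27 AM on June 29

Convert departure to UTC: 10:23 PM − 12:45 = 9:38 AM UTC on Jun 27.
Add 1 hour 5 minutes leg 1 → 10:43 AM UTC.
Add 7 hours 20 minutes layover in Midway → 6:03 PM UTC.
Add 6 hours 55 minutes leg 2 → 12:58 AM UTC (Jun 28).
Add 2 hours 21 minutes layover in Bangkok → 3:19 AM UTC.
Add 10 hours 44 minutes leg 3 → 2:03 PM UTC.
Add 7 hours 30 minutes layover in Lord Howe Island → 9:33 PM UTC.
Add 2 hours and 24 minutes leg 4 → 11:57 PM UTC.
Kolkata is UTC+5:30, so local arrival = 11:57 PM + 5:30 = 5:27 AM on Jun 29.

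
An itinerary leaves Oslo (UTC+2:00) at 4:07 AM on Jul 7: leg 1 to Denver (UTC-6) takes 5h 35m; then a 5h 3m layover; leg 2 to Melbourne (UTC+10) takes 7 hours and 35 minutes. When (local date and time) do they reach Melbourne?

6:20 AM on July 8

Convert departure to UTC: 4:07 AM − 2:00 = 2:07 AM UTC on Jul 7.
Add 5 hours 35 minutes leg 1 → 7:42 AM UTC.
Add 5 hours and 3 minutes layover in Denver → 12:45 PM UTC.
Add 7 hours 35 minutes leg 2 → 8:20 PM UTC.
Melbourne is UTC+10:00, so local arrival = 8:20 PM + 10:00 = 6:20 AM on Jul 8.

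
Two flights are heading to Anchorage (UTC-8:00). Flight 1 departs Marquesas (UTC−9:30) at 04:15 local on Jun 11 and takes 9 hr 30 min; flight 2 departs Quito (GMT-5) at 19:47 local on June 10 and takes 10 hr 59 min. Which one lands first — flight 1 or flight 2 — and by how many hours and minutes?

the second, by 11 hours 29 minutes

Flight 1 in UTC: 04:15 + 9:30 = 13:45 on Jun 11.
+9 hours and 30 minutes → arrive 23:15 UTC on Jun 11.
Flight 2 in UTC: 19:47 + 5:00 = 00:47 on Jun 11.
+10 hours and 59 minutes → arrive 11:46 UTC on Jun 11.
Flight 2 lands earlier by 11 hours 29 minutes.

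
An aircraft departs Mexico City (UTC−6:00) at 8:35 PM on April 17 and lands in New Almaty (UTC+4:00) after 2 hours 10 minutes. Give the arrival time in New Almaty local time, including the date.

8:45 AM on April 18

Convert departure to UTC: 8:35 PM + 6:00 = 2:35 AM UTC on Apr 18.
Add 2 hours 10 minutes travel time → 4:45 AM UTC.
New Almaty is UTC+4:00, so local arrival = 4:45 AM + 4:00 = 8:45 AM on Apr 18.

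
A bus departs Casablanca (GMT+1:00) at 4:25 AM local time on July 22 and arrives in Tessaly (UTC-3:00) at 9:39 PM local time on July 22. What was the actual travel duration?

21 hours 14 minutes

Departure in UTC: 4:25 AM − 1:00 = 3:25 AM on Jul 22.
Arrival in UTC: 9:39 PM + 3:00 = 12:39 AM on Jul 23.
Elapsed = 12:39 AM − 3:25 AM (+1 day) = 21 hours 14 minutes.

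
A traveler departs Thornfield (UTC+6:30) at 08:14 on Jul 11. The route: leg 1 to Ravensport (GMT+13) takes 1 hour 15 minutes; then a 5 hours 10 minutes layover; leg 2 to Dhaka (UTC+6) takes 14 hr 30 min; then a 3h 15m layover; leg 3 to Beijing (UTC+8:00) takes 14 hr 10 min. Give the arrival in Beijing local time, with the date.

00:04 on Jul 13

Convert departure to UTC: 08:14 − 6:30 = 01:44 UTC on Jul 11.
Add 1 hour and 15 minutes leg 1 → 02:59 UTC.
Add 5 hours and 10 minutes layover in Ravensport → 08:09 UTC.
Add 14 hours 30 minutes leg 2 → 22:39 UTC.
Add 3 hours 15 minutes layover in Dhaka → 01:54 UTC (Jul 12).
Add 14 hours and 10 minutes leg 3 → 16:04 UTC.
Beijing is UTC+8:00, so local arrival = 16:04 + 8:00 = 00:04 on Jul 13.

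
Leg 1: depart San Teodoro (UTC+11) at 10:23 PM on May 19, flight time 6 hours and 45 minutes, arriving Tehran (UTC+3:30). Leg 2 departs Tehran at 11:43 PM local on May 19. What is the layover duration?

2 hours 5 minutes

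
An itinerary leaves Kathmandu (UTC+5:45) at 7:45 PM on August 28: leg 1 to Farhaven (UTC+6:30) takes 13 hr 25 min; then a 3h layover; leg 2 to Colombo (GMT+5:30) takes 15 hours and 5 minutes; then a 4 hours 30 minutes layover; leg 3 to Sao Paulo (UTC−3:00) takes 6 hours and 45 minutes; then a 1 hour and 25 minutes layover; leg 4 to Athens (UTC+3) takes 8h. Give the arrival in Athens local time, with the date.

9:10 PM on August 30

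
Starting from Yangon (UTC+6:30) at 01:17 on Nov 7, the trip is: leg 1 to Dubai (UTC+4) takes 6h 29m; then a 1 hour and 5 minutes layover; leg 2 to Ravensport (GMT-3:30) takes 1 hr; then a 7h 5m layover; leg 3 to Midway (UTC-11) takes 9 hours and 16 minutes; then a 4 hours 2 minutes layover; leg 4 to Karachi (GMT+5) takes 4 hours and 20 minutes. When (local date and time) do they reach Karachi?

Convert departure to UTC: 01:17 − 6:30 = 18:47 UTC on Nov 6.
Add 6 hours 29 minutes leg 1 → 01:16 UTC (Nov 7).
Add 1 hour and 5 minutes layover in Dubai → 02:21 UTC.
Add 1 hour leg 2 → 03:21 UTC.
Add 7 hours 5 minutes layover in Ravensport → 10:26 UTC.
Add 9 hours and 16 minutes leg 3 → 19:42 UTC.
Add 4 hours 2 minutes layover in Midway → 23:44 UTC.
Add 4 hours 20 minutes leg 4 → 04:04 UTC (Nov 8).
Karachi is UTC+5:00, so local arrival = 04:04 + 5:00 = 09:04 on Nov 8.

09:04 on November 8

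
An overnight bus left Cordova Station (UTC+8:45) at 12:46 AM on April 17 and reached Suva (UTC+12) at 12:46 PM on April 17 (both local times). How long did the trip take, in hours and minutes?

8 hours 45 minutes

Departure in UTC: 12:46 AM − 8:45 = 4:01 PM on Apr 16.
Arrival in UTC: 12:46 PM − 12:00 = 12:46 AM on Apr 17.
Elapsed = 12:46 AM − 4:01 PM (+1 day) = 8 hours 45 minutes.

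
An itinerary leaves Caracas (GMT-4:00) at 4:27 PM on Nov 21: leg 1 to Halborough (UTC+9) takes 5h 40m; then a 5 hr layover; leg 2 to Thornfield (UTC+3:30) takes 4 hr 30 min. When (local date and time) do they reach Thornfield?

Convert departure to UTC: 4:27 PM + 4:00 = 8:27 PM UTC on Nov 21.
Add 5 hours and 40 minutes leg 1 → 2:07 AM UTC (Nov 22).
Add 5 hours layover in Halborough → 7:07 AM UTC.
Add 4 hours 30 minutes leg 2 → 11:37 AM UTC.
Thornfield is UTC+3:30, so local arrival = 11:37 AM + 3:30 = 3:07 PM on Nov 22.

3:07 PM on Nov 22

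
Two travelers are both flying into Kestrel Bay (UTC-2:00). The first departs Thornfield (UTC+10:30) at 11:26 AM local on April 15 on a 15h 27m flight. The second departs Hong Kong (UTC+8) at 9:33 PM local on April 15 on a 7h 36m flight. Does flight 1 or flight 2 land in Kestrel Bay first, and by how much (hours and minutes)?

Flight 1 in UTC: 11:26 AM − 10:30 = 12:56 AM on Apr 15.
+15 hours and 27 minutes → arrive 4:23 PM UTC on Apr 15.
Flight 2 in UTC: 9:33 PM − 8:00 = 1:33 PM on Apr 15.
+7 hours and 36 minutes → arrive 9:09 PM UTC on Apr 15.
Flight 1 lands earlier by 4 hours 46 minutes.

the first, by 4 hours 46 minutes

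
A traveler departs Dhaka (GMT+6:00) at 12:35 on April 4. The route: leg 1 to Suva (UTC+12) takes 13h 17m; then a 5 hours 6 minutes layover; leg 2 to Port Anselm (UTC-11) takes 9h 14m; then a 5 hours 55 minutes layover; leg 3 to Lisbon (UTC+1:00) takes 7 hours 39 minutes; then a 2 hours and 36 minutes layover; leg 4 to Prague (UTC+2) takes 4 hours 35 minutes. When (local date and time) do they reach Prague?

Convert departure to UTC: 12:35 − 6:00 = 06:35 UTC on Apr 4.
Add 13 hours and 17 minutes leg 1 → 19:52 UTC.
Add 5 hours and 6 minutes layover in Suva → 00:58 UTC (Apr 5).
Add 9 hours and 14 minutes leg 2 → 10:12 UTC.
Add 5 hours and 55 minutes layover in Port Anselm → 16:07 UTC.
Add 7 hours 39 minutes leg 3 → 23:46 UTC.
Add 2 hours 36 minutes layover in Lisbon → 02:22 UTC (Apr 6).
Add 4 hours 35 minutes leg 4 → 06:57 UTC.
Prague is UTC+2:00, so local arrival = 06:57 + 2:00 = 08:57 on Apr 6.

08:57 on April 6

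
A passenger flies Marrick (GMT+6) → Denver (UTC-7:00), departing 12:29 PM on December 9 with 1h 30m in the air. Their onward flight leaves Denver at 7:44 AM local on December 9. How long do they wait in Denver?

Convert departure to UTC: 12:29 PM − 6:00 = 6:29 AM UTC on Dec 9.
Add 1 hour 30 minutes flight time → 7:59 AM UTC.
Denver is UTC−7:00, so local arrival = 7:59 AM − 7:00 = 12:59 AM on Dec 9.
Layover = 7:44 AM − 12:59 AM = 6 hours 45 minutes.

6 hours 45 minutes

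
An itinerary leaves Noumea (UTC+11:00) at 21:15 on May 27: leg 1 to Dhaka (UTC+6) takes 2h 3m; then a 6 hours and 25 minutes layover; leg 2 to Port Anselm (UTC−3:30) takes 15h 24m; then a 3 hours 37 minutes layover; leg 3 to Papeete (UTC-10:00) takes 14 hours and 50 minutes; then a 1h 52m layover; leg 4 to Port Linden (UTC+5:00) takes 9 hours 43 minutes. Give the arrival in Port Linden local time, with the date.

Convert departure to UTC: 21:15 − 11:00 = 10:15 UTC on May 27.
Add 2 hours and 3 minutes leg 1 → 12:18 UTC.
Add 6 hours and 25 minutes layover in Dhaka → 18:43 UTC.
Add 15 hours 24 minutes leg 2 → 10:07 UTC (May 28).
Add 3 hours and 37 minutes layover in Port Anselm → 13:44 UTC.
Add 14 hours 50 minutes leg 3 → 04:34 UTC (May 29).
Add 1 hour and 52 minutes layover in Papeete → 06:26 UTC.
Add 9 hours 43 minutes leg 4 → 16:09 UTC.
Port Linden is UTC+5:00, so local arrival = 16:09 + 5:00 = 21:09 on May 29.

21:09 on May 29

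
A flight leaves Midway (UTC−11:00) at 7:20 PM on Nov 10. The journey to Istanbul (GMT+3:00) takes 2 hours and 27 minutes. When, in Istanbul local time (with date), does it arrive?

11:47 AM on Nov 11

Convert departure to UTC: 7:20 PM + 11:00 = 6:20 AM UTC on Nov 11.
Add 2 hours 27 minutes travel time → 8:47 AM UTC.
Istanbul is UTC+3:00, so local arrival = 8:47 AM + 3:00 = 11:47 AM on Nov 11.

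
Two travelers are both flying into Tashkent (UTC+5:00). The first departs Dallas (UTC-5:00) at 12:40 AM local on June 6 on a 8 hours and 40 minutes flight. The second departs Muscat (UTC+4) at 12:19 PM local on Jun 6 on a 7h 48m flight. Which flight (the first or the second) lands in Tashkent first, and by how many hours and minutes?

Flight 1 in UTC: 12:40 AM + 5:00 = 5:40 AM on Jun 6.
+8 hours and 40 minutes → arrive 2:20 PM UTC on Jun 6.
Flight 2 in UTC: 12:19 PM − 4:00 = 8:19 AM on Jun 6.
+7 hours and 48 minutes → arrive 4:07 PM UTC on Jun 6.
Flight 1 lands earlier by 1 hour 47 minutes.

the first, by 1 hour 47 minutes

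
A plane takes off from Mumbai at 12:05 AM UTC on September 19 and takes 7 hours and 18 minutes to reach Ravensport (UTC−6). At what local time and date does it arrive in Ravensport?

1:23 AM on September 19

Departure is given in UTC: 12:05 AM on Sep 19.
Add 7 hours 18 minutes → 7:23 AM UTC.
Ravensport is UTC−6:00: 7:23 AM − 6:00 = 1:23 AM on Sep 19.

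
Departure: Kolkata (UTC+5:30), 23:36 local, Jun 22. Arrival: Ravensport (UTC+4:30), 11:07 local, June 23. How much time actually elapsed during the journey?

Ravensport is 1:00 behind Kolkata.
Clock-face elapsed time (ignoring zones) is 11 hours 31 minutes.
Actual elapsed = 11 hours 31 minutes + 1:00 = 12 hours 31 minutes.

12 hours 31 minutes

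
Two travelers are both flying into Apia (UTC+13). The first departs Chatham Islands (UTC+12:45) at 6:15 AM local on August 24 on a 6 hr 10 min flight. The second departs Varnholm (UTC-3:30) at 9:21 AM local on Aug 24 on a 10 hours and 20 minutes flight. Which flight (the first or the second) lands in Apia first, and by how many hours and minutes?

Flight 1 in UTC: 6:15 AM − 12:45 = 5:30 PM on Aug 23.
+6 hours and 10 minutes → arrive 11:40 PM UTC on Aug 23.
Flight 2 in UTC: 9:21 AM + 3:30 = 12:51 PM on Aug 24.
+10 hours and 20 minutes → arrive 11:11 PM UTC on Aug 24.
Flight 1 lands earlier by 23 hours 31 minutes.

the first, by 23 hours 31 minutes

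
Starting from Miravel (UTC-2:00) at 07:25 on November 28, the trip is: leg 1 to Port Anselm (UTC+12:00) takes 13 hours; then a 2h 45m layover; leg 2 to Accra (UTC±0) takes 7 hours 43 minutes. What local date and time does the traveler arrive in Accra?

Convert departure to UTC: 07:25 + 2:00 = 09:25 UTC on Nov 28.
Add 13 hours leg 1 → 22:25 UTC.
Add 2 hours and 45 minutes layover in Port Anselm → 01:10 UTC (Nov 29).
Add 7 hours 43 minutes leg 2 → 08:53 UTC.
Accra is UTC+0, so local arrival is the same: 08:53 on Nov 29.

08:53 on November 29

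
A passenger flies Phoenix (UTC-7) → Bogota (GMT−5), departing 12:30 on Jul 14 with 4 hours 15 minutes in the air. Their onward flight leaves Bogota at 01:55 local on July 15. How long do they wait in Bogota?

Convert departure to UTC: 12:30 + 7:00 = 19:30 UTC on Jul 14.
Add 4 hours 15 minutes flight time → 23:45 UTC.
Bogota is UTC−5:00, so local arrival = 23:45 − 5:00 = 18:45 on Jul 14.
Layover = 01:55 − 18:45 (+1 day) = 7 hours 10 minutes.

7 hours 10 minutes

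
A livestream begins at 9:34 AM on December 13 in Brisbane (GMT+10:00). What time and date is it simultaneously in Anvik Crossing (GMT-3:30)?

8:04 PM on Dec 12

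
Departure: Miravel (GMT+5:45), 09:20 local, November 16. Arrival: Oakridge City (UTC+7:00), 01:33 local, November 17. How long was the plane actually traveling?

Departure in UTC: 09:20 − 5:45 = 03:35 on Nov 16.
Arrival in UTC: 01:33 − 7:00 = 18:33 on Nov 16.
Elapsed = 18:33 − 03:35 = 14 hours 58 minutes.

14 hours 58 minutes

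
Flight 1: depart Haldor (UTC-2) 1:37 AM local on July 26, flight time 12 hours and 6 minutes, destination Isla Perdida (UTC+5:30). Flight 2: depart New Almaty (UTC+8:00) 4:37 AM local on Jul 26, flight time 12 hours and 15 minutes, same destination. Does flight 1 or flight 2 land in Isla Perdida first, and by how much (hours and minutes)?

the second, by 6 hours 51 minutes

Flight 1 in UTC: 1:37 AM + 2:00 = 3:37 AM on Jul 26.
+12 hours and 6 minutes → arrive 3:43 PM UTC on Jul 26.
Flight 2 in UTC: 4:37 AM − 8:00 = 8:37 PM on Jul 25.
+12 hours and 15 minutes → arrive 8:52 AM UTC on Jul 26.
Flight 2 lands earlier by 6 hours 51 minutes.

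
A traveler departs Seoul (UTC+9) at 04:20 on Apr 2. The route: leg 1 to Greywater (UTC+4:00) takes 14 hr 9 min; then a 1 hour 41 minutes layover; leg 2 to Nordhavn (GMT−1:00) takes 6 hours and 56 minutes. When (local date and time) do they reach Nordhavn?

17:06 on April 2

Convert departure to UTC: 04:20 − 9:00 = 19:20 UTC on Apr 1.
Add 14 hours 9 minutes leg 1 → 09:29 UTC (Apr 2).
Add 1 hour and 41 minutes layover in Greywater → 11:10 UTC.
Add 6 hours 56 minutes leg 2 → 18:06 UTC.
Nordhavn is UTC−1:00, so local arrival = 18:06 − 1:00 = 17:06 on Apr 2.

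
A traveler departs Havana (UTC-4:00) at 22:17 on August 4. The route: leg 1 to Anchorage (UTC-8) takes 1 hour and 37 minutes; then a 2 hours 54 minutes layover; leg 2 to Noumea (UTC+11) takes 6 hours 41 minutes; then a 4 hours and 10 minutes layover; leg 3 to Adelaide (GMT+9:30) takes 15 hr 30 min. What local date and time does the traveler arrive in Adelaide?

Convert departure to UTC: 22:17 + 4:00 = 02:17 UTC on Aug 5.
Add 1 hour and 37 minutes leg 1 → 03:54 UTC.
Add 2 hours 54 minutes layover in Anchorage → 06:48 UTC.
Add 6 hours 41 minutes leg 2 → 13:29 UTC.
Add 4 hours and 10 minutes layover in Noumea → 17:39 UTC.
Add 15 hours 30 minutes leg 3 → 09:09 UTC (Aug 6).
Adelaide is UTC+9:30, so local arrival = 09:09 + 9:30 = 18:39 on Aug 6.

18:39 on August 6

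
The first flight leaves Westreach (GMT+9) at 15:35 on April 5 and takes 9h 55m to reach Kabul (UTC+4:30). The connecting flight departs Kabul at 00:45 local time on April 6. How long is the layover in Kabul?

3 hours 45 minutes

Convert departure to UTC: 15:35 − 9:00 = 06:35 UTC on Apr 5.
Add 9 hours 55 minutes flight time → 16:30 UTC.
Kabul is UTC+4:30, so local arrival = 16:30 + 4:30 = 21:00 on Apr 5.
Layover = 00:45 − 21:00 (+1 day) = 3 hours 45 minutes.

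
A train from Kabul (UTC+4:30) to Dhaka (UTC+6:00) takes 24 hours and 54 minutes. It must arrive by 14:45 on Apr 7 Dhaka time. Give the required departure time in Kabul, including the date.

Target arrival in UTC: 14:45 − 6:00 = 08:45 on Apr 7.
Subtract 24 hours 54 minutes → departure 07:51 UTC on Apr 6.
Kabul is UTC+4:30: 07:51 + 4:30 = 12:21 on Apr 6.

12:21 on April 6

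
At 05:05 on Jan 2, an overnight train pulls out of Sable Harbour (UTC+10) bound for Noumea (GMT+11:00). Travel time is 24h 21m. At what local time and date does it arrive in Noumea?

06:26 on Jan 3

Convert departure to UTC: 05:05 − 10:00 = 19:05 UTC on Jan 1.
Add 24 hours 21 minutes travel time → 19:26 UTC (Jan 2).
Noumea is UTC+11:00, so local arrival = 19:26 + 11:00 = 06:26 on Jan 3.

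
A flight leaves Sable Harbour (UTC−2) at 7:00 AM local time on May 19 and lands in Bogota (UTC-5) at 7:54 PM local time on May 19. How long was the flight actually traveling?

15 hours 54 minutes

Departure in UTC: 7:00 AM + 2:00 = 9:00 AM on May 19.
Arrival in UTC: 7:54 PM + 5:00 = 12:54 AM on May 20.
Elapsed = 12:54 AM − 9:00 AM (+1 day) = 15 hours 54 minutes.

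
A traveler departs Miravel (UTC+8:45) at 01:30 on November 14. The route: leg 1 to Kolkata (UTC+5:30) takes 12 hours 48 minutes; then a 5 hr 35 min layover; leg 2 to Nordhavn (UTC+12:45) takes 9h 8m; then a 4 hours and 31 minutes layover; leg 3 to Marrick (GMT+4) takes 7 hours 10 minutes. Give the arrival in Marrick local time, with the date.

Convert departure to UTC: 01:30 − 8:45 = 16:45 UTC on Nov 13.
Add 12 hours and 48 minutes leg 1 → 05:33 UTC (Nov 14).
Add 5 hours 35 minutes layover in Kolkata → 11:08 UTC.
Add 9 hours and 8 minutes leg 2 → 20:16 UTC.
Add 4 hours 31 minutes layover in Nordhavn → 00:47 UTC (Nov 15).
Add 7 hours and 10 minutes leg 3 → 07:57 UTC.
Marrick is UTC+4:00, so local arrival = 07:57 + 4:00 = 11:57 on Nov 15.

11:57 on November 15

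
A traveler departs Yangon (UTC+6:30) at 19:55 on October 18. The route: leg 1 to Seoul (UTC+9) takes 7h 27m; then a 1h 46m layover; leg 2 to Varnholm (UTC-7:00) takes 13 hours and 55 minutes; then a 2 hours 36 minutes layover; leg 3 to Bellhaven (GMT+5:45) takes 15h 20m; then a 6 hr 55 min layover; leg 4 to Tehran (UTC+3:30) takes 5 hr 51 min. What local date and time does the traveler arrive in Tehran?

Convert departure to UTC: 19:55 − 6:30 = 13:25 UTC on Oct 18.
Add 7 hours 27 minutes leg 1 → 20:52 UTC.
Add 1 hour 46 minutes layover in Seoul → 22:38 UTC.
Add 13 hours and 55 minutes leg 2 → 12:33 UTC (Oct 19).
Add 2 hours 36 minutes layover in Varnholm → 15:09 UTC.
Add 15 hours and 20 minutes leg 3 → 06:29 UTC (Oct 20).
Add 6 hours and 55 minutes layover in Bellhaven → 13:24 UTC.
Add 5 hours and 51 minutes leg 4 → 19:15 UTC.
Tehran is UTC+3:30, so local arrival = 19:15 + 3:30 = 22:45 on Oct 20.

22:45 on October 20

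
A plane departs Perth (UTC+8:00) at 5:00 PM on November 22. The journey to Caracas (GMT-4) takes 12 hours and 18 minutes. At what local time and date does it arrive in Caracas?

Convert departure to UTC: 5:00 PM − 8:00 = 9:00 AM UTC on Nov 22.
Add 12 hours and 18 minutes travel time → 9:18 PM UTC.
Caracas is UTC−4:00, so local arrival = 9:18 PM − 4:00 = 5:18 PM on Nov 22.

5:18 PM on Nov 22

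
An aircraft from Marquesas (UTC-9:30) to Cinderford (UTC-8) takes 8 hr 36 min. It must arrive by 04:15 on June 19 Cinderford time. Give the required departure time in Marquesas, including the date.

18:09 on June 18

Target arrival in UTC: 04:15 + 8:00 = 12:15 on Jun 19.
Subtract 8 hours 36 minutes → departure 03:39 UTC on Jun 19.
Marquesas is UTC−9:30: 03:39 − 9:30 = 18:09 on Jun 18.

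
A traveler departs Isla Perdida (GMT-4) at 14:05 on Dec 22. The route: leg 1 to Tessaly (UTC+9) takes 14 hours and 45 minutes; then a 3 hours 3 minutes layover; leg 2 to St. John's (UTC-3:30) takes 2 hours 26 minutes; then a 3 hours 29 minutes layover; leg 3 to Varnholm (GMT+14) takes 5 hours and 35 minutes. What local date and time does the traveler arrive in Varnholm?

Convert departure to UTC: 14:05 + 4:00 = 18:05 UTC on Dec 22.
Add 14 hours and 45 minutes leg 1 → 08:50 UTC (Dec 23).
Add 3 hours 3 minutes layover in Tessaly → 11:53 UTC.
Add 2 hours and 26 minutes leg 2 → 14:19 UTC.
Add 3 hours 29 minutes layover in St. John's → 17:48 UTC.
Add 5 hours and 35 minutes leg 3 → 23:23 UTC.
Varnholm is UTC+14:00, so local arrival = 23:23 + 14:00 = 13:23 on Dec 24.

13:23 on Dec 24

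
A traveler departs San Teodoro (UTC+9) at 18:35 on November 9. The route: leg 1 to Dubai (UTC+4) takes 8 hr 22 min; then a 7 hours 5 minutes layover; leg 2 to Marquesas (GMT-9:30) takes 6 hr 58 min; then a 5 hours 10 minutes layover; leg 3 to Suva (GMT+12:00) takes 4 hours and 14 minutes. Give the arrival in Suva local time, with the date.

05:24 on Nov 11

Convert departure to UTC: 18:35 − 9:00 = 09:35 UTC on Nov 9.
Add 8 hours 22 minutes leg 1 → 17:57 UTC.
Add 7 hours 5 minutes layover in Dubai → 01:02 UTC (Nov 10).
Add 6 hours 58 minutes leg 2 → 08:00 UTC.
Add 5 hours 10 minutes layover in Marquesas → 13:10 UTC.
Add 4 hours and 14 minutes leg 3 → 17:24 UTC.
Suva is UTC+12:00, so local arrival = 17:24 + 12:00 = 05:24 on Nov 11.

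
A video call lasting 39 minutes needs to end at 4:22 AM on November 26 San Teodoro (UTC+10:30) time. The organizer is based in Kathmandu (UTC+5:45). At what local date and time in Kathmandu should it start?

Target end time in UTC: 4:22 AM − 10:30 = 5:52 PM on Nov 25.
Subtract 39 minutes → start 5:13 PM UTC on Nov 25.
Kathmandu is UTC+5:45: 5:13 PM + 5:45 = 10:58 PM on Nov 25.

10:58 PM on November 25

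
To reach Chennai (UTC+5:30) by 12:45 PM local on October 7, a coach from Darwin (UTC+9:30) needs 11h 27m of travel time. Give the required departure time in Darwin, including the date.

5:18 AM on October 7

Target arrival in UTC: 12:45 PM − 5:30 = 7:15 AM on Oct 7.
Subtract 11 hours 27 minutes → departure 7:48 PM UTC on Oct 6.
Darwin is UTC+9:30: 7:48 PM + 9:30 = 5:18 AM on Oct 7.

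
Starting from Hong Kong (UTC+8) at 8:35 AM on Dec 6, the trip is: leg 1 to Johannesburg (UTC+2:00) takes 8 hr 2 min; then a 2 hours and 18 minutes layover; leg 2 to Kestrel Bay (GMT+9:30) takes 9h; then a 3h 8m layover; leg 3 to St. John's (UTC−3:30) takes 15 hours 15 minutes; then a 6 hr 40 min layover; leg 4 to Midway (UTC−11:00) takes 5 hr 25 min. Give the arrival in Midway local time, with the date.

3:23 PM on December 7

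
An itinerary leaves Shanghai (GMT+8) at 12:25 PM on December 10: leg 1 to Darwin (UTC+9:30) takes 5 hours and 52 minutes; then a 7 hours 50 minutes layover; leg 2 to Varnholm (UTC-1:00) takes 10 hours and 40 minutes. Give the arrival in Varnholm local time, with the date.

Convert departure to UTC: 12:25 PM − 8:00 = 4:25 AM UTC on Dec 10.
Add 5 hours 52 minutes leg 1 → 10:17 AM UTC.
Add 7 hours and 50 minutes layover in Darwin → 6:07 PM UTC.
Add 10 hours and 40 minutes leg 2 → 4:47 AM UTC (Dec 11).
Varnholm is UTC−1:00, so local arrival = 4:47 AM − 1:00 = 3:47 AM on Dec 11.

3:47 AM on December 11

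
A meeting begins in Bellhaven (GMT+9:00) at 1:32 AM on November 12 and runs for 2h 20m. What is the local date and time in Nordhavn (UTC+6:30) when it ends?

1:22 AM on November 12

Convert start to UTC: 1:32 AM − 9:00 = 4:32 PM UTC on Nov 11.
Add 2 hours 20 minutes duration → 6:52 PM UTC.
Nordhavn is UTC+6:30, so local end time = 6:52 PM + 6:30 = 1:22 AM on Nov 12.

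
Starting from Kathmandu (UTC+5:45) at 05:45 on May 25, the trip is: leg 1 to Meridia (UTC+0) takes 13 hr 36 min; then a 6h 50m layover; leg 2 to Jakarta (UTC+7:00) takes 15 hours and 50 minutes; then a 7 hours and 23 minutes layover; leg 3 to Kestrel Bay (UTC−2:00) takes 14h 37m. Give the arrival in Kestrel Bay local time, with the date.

Convert departure to UTC: 05:45 − 5:45 = 00:00 UTC on May 25.
Add 13 hours 36 minutes leg 1 → 13:36 UTC.
Add 6 hours and 50 minutes layover in Meridia → 20:26 UTC.
Add 15 hours 50 minutes leg 2 → 12:16 UTC (May 26).
Add 7 hours and 23 minutes layover in Jakarta → 19:39 UTC.
Add 14 hours 37 minutes leg 3 → 10:16 UTC (May 27).
Kestrel Bay is UTC−2:00, so local arrival = 10:16 − 2:00 = 08:16 on May 27.

08:16 on May 27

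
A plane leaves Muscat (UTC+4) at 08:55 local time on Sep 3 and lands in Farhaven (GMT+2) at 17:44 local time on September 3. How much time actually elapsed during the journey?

Departure in UTC: 08:55 − 4:00 = 04:55 on Sep 3.
Arrival in UTC: 17:44 − 2:00 = 15:44 on Sep 3.
Elapsed = 15:44 − 04:55 = 10 hours 49 minutes.

10 hours 49 minutes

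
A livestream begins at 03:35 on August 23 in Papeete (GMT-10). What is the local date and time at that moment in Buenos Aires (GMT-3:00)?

10:35 on August 23

Buenos Aires is 7:00 ahead of Papeete.
Shift by the zone difference: 03:35 + 7:00 = 10:35 on Aug 23 in Buenos Aires.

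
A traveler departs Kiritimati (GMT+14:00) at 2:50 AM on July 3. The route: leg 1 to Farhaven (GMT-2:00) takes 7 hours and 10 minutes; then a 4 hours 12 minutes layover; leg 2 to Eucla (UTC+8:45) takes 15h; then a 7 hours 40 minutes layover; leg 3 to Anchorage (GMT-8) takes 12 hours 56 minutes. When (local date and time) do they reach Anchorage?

3:48 AM on July 4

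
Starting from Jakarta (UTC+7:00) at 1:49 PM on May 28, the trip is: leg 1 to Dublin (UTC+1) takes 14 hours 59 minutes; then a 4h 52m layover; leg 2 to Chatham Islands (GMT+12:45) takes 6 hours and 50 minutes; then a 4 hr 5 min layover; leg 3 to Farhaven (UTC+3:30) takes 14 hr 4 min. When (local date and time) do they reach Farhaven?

Convert departure to UTC: 1:49 PM − 7:00 = 6:49 AM UTC on May 28.
Add 14 hours and 59 minutes leg 1 → 9:48 PM UTC.
Add 4 hours and 52 minutes layover in Dublin → 2:40 AM UTC (May 29).
Add 6 hours 50 minutes leg 2 → 9:30 AM UTC.
Add 4 hours and 5 minutes layover in Chatham Islands → 1:35 PM UTC.
Add 14 hours 4 minutes leg 3 → 3:39 AM UTC (May 30).
Farhaven is UTC+3:30, so local arrival = 3:39 AM + 3:30 = 7:09 AM on May 30.

7:09 AM on May 30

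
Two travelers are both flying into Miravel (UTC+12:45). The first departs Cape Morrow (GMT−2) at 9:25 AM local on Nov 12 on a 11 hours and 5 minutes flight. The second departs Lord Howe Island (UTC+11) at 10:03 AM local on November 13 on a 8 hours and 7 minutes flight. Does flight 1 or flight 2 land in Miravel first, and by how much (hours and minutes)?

Flight 1 in UTC: 9:25 AM + 2:00 = 11:25 AM on Nov 12.
+11 hours 5 minutes → arrive 10:30 PM UTC on Nov 12.
Flight 2 in UTC: 10:03 AM − 11:00 = 11:03 PM on Nov 12.
+8 hours 7 minutes → arrive 7:10 AM UTC on Nov 13.
Flight 1 lands earlier by 8 hours 40 minutes.

the first, by 8 hours 40 minutes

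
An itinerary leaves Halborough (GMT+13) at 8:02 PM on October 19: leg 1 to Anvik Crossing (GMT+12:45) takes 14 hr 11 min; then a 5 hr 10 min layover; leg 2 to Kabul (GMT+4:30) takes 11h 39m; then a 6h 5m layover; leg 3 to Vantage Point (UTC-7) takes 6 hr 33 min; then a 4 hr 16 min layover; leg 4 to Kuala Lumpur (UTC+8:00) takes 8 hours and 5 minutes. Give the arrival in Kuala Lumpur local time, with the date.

11:01 PM on October 21

Convert departure to UTC: 8:02 PM − 13:00 = 7:02 AM UTC on Oct 19.
Add 14 hours 11 minutes leg 1 → 9:13 PM UTC.
Add 5 hours 10 minutes layover in Anvik Crossing → 2:23 AM UTC (Oct 20).
Add 11 hours 39 minutes leg 2 → 2:02 PM UTC.
Add 6 hours 5 minutes layover in Kabul → 8:07 PM UTC.
Add 6 hours and 33 minutes leg 3 → 2:40 AM UTC (Oct 21).
Add 4 hours 16 minutes layover in Vantage Point → 6:56 AM UTC.
Add 8 hours and 5 minutes leg 4 → 3:01 PM UTC.
Kuala Lumpur is UTC+8:00, so local arrival = 3:01 PM + 8:00 = 11:01 PM on Oct 21.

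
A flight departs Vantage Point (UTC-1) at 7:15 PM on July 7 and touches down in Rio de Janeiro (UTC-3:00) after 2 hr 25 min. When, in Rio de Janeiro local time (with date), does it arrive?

7:40 PM on July 7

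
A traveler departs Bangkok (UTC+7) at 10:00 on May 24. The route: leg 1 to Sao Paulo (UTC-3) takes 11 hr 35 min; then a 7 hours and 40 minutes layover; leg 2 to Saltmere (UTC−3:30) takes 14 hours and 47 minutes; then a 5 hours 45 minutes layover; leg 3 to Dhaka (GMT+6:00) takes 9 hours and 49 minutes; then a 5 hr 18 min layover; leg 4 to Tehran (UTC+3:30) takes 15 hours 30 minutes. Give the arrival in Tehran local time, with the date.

04:54 on May 27

Convert departure to UTC: 10:00 − 7:00 = 03:00 UTC on May 24.
Add 11 hours 35 minutes leg 1 → 14:35 UTC.
Add 7 hours 40 minutes layover in Sao Paulo → 22:15 UTC.
Add 14 hours and 47 minutes leg 2 → 13:02 UTC (May 25).
Add 5 hours and 45 minutes layover in Saltmere → 18:47 UTC.
Add 9 hours and 49 minutes leg 3 → 04:36 UTC (May 26).
Add 5 hours 18 minutes layover in Dhaka → 09:54 UTC.
Add 15 hours and 30 minutes leg 4 → 01:24 UTC (May 27).
Tehran is UTC+3:30, so local arrival = 01:24 + 3:30 = 04:54 on May 27.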